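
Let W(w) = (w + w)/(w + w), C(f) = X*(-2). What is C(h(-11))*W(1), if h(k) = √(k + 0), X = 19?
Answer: -38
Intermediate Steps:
h(k) = √k
C(f) = -38 (C(f) = 19*(-2) = -38)
W(w) = 1 (W(w) = (2*w)/((2*w)) = (2*w)*(1/(2*w)) = 1)
C(h(-11))*W(1) = -38*1 = -38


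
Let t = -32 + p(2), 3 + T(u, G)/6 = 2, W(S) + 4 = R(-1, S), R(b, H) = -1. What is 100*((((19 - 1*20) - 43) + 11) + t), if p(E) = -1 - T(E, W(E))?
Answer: -6000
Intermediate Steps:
W(S) = -5 (W(S) = -4 - 1 = -5)
T(u, G) = -6 (T(u, G) = -18 + 6*2 = -18 + 12 = -6)
p(E) = 5 (p(E) = -1 - 1*(-6) = -1 + 6 = 5)
t = -27 (t = -32 + 5 = -27)
100*((((19 - 1*20) - 43) + 11) + t) = 100*((((19 - 1*20) - 43) + 11) - 27) = 100*((((19 - 20) - 43) + 11) - 27) = 100*(((-1 - 43) + 11) - 27) = 100*((-44 + 11) - 27) = 100*(-33 - 27) = 100*(-60) = -6000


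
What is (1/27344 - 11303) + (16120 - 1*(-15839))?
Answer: 564817665/27344 ≈ 20656.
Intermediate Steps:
(1/27344 - 11303) + (16120 - 1*(-15839)) = (1/27344 - 11303) + (16120 + 15839) = -309069231/27344 + 31959 = 564817665/27344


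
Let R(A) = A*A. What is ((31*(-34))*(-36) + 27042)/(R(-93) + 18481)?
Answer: 32493/13565 ≈ 2.3954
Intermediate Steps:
R(A) = A**2
((31*(-34))*(-36) + 27042)/(R(-93) + 18481) = ((31*(-34))*(-36) + 27042)/((-93)**2 + 18481) = (-1054*(-36) + 27042)/(8649 + 18481) = (37944 + 27042)/27130 = 64986*(1/27130) = 32493/13565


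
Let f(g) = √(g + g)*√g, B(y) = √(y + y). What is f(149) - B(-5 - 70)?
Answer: 149*√2 - 5*I*√6 ≈ 210.72 - 12.247*I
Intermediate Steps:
B(y) = √2*√y (B(y) = √(2*y) = √2*√y)
f(g) = g*√2 (f(g) = √(2*g)*√g = (√2*√g)*√g = g*√2)
f(149) - B(-5 - 70) = 149*√2 - √2*√(-5 - 70) = 149*√2 - √2*√(-75) = 149*√2 - √2*5*I*√3 = 149*√2 - 5*I*√6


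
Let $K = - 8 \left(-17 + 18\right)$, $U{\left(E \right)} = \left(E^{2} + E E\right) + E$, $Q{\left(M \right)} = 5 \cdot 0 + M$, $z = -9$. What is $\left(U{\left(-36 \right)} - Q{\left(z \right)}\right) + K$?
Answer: $2557$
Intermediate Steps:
$Q{\left(M \right)} = M$ ($Q{\left(M \right)} = 0 + M = M$)
$U{\left(E \right)} = E + 2 E^{2}$ ($U{\left(E \right)} = \left(E^{2} + E^{2}\right) + E = 2 E^{2} + E = E + 2 E^{2}$)
$K = -8$ ($K = \left(-8\right) 1 = -8$)
$\left(U{\left(-36 \right)} - Q{\left(z \right)}\right) + K = \left(- 36 \left(1 + 2 \left(-36\right)\right) - -9\right) - 8 = \left(- 36 \left(1 - 72\right) + 9\right) - 8 = \left(\left(-36\right) \left(-71\right) + 9\right) - 8 = \left(2556 + 9\right) - 8 = 2565 - 8 = 2557$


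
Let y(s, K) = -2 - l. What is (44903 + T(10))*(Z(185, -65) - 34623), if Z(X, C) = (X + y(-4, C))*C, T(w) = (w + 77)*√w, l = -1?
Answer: -2091716449 - 4052721*√10 ≈ -2.1045e+9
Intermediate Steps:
y(s, K) = -1 (y(s, K) = -2 - 1*(-1) = -2 + 1 = -1)
T(w) = √w*(77 + w) (T(w) = (77 + w)*√w = √w*(77 + w))
Z(X, C) = C*(-1 + X) (Z(X, C) = (X - 1)*C = (-1 + X)*C = C*(-1 + X))
(44903 + T(10))*(Z(185, -65) - 34623) = (44903 + √10*(77 + 10))*(-65*(-1 + 185) - 34623) = (44903 + √10*87)*(-65*184 - 34623) = (44903 + 87*√10)*(-11960 - 34623) = (44903 + 87*√10)*(-46583) = -2091716449 - 4052721*√10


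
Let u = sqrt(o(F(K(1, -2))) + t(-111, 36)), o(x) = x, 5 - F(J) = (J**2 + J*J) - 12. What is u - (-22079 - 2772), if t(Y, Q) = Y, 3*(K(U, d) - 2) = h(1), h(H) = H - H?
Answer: 24851 + I*sqrt(102) ≈ 24851.0 + 10.1*I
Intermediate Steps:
h(H) = 0
K(U, d) = 2 (K(U, d) = 2 + (1/3)*0 = 2 + 0 = 2)
F(J) = 17 - 2*J**2 (F(J) = 5 - ((J**2 + J*J) - 12) = 5 - ((J**2 + J**2) - 12) = 5 - (2*J**2 - 12) = 5 - (-12 + 2*J**2) = 5 + (12 - 2*J**2) = 17 - 2*J**2)
u = I*sqrt(102) (u = sqrt((17 - 2*2**2) - 111) = sqrt((17 - 2*4) - 111) = sqrt((17 - 8) - 111) = sqrt(9 - 111) = sqrt(-102) = I*sqrt(102) ≈ 10.1*I)
u - (-22079 - 2772) = I*sqrt(102) - (-22079 - 2772) = I*sqrt(102) - 1*(-24851) = I*sqrt(102) + 24851 = 24851 + I*sqrt(102)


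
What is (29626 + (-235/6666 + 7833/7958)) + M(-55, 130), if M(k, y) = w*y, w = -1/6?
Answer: 392625462059/13262007 ≈ 29605.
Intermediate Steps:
w = -1/6 (w = -1*1/6 = -1/6 ≈ -0.16667)
M(k, y) = -y/6
(29626 + (-235/6666 + 7833/7958)) + M(-55, 130) = (29626 + (-235/6666 + 7833/7958)) - 1/6*130 = (29626 + (-235*1/6666 + 7833*(1/7958))) - 65/3 = (29626 + (-235/6666 + 7833/7958)) - 65/3 = (29626 + 12586162/13262007) - 65/3 = 392912805544/13262007 - 65/3 = 392625462059/13262007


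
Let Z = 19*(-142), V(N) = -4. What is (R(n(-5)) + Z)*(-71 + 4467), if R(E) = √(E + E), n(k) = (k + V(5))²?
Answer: -11860408 + 39564*√2 ≈ -1.1804e+7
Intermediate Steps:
Z = -2698
n(k) = (-4 + k)² (n(k) = (k - 4)² = (-4 + k)²)
R(E) = √2*√E (R(E) = √(2*E) = √2*√E)
(R(n(-5)) + Z)*(-71 + 4467) = (√2*√((-4 - 5)²) - 2698)*(-71 + 4467) = (√2*√((-9)²) - 2698)*4396 = (√2*√81 - 2698)*4396 = (√2*9 - 2698)*4396 = (9*√2 - 2698)*4396 = (-2698 + 9*√2)*4396 = -11860408 + 39564*√2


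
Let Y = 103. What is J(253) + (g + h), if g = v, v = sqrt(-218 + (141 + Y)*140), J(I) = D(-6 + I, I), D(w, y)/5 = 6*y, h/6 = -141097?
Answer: -838992 + sqrt(33942) ≈ -8.3881e+5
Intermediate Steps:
h = -846582 (h = 6*(-141097) = -846582)
D(w, y) = 30*y (D(w, y) = 5*(6*y) = 30*y)
J(I) = 30*I
v = sqrt(33942) (v = sqrt(-218 + (141 + 103)*140) = sqrt(-218 + 244*140) = sqrt(-218 + 34160) = sqrt(33942) ≈ 184.23)
g = sqrt(33942) ≈ 184.23
J(253) + (g + h) = 30*253 + (sqrt(33942) - 846582) = 7590 + (-846582 + sqrt(33942)) = -838992 + sqrt(33942)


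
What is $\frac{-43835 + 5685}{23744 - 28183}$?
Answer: $\frac{38150}{4439} \approx 8.5943$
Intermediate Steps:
$\frac{-43835 + 5685}{23744 - 28183} = - \frac{38150}{-4439} = \left(-38150\right) \left(- \frac{1}{4439}\right) = \frac{38150}{4439}$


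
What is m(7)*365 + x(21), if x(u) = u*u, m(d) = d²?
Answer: 18326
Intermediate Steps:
x(u) = u²
m(7)*365 + x(21) = 7²*365 + 21² = 49*365 + 441 = 17885 + 441 = 18326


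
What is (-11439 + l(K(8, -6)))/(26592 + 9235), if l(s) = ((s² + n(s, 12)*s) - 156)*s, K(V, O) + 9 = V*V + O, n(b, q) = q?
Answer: 127378/35827 ≈ 3.5554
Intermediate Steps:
K(V, O) = -9 + O + V² (K(V, O) = -9 + (V*V + O) = -9 + (V² + O) = -9 + (O + V²) = -9 + O + V²)
l(s) = s*(-156 + s² + 12*s) (l(s) = ((s² + 12*s) - 156)*s = (-156 + s² + 12*s)*s = s*(-156 + s² + 12*s))
(-11439 + l(K(8, -6)))/(26592 + 9235) = (-11439 + (-9 - 6 + 8²)*(-156 + (-9 - 6 + 8²)² + 12*(-9 - 6 + 8²)))/(26592 + 9235) = (-11439 + (-9 - 6 + 64)*(-156 + (-9 - 6 + 64)² + 12*(-9 - 6 + 64)))/35827 = (-11439 + 49*(-156 + 49² + 12*49))*(1/35827) = (-11439 + 49*(-156 + 2401 + 588))*(1/35827) = (-11439 + 49*2833)*(1/35827) = (-11439 + 138817)*(1/35827) = 127378*(1/35827) = 127378/35827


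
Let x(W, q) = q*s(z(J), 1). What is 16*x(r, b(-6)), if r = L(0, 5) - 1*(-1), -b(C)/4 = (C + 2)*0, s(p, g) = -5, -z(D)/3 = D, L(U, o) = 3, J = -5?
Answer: 0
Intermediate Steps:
z(D) = -3*D
b(C) = 0 (b(C) = -4*(C + 2)*0 = -4*(2 + C)*0 = -4*0 = 0)
r = 4 (r = 3 - 1*(-1) = 3 + 1 = 4)
x(W, q) = -5*q (x(W, q) = q*(-5) = -5*q)
16*x(r, b(-6)) = 16*(-5*0) = 16*0 = 0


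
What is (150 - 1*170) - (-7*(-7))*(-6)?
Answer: 274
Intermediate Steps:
(150 - 1*170) - (-7*(-7))*(-6) = (150 - 170) - 49*(-6) = -20 - 1*(-294) = -20 + 294 = 274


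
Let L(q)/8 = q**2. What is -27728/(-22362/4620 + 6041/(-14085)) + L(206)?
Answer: 3940245559744/11429273 ≈ 3.4475e+5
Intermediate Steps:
L(q) = 8*q**2
-27728/(-22362/4620 + 6041/(-14085)) + L(206) = -27728/(-22362/4620 + 6041/(-14085)) + 8*206**2 = -27728/(-22362*1/4620 + 6041*(-1/14085)) + 8*42436 = -27728/(-3727/770 - 6041/14085) + 339488 = -27728/(-11429273/2169090) + 339488 = -27728*(-2169090/11429273) + 339488 = 60144527520/11429273 + 339488 = 3940245559744/11429273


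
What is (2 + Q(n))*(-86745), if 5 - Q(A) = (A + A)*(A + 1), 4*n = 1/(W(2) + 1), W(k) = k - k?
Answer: -4423995/8 ≈ -5.5300e+5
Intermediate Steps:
W(k) = 0
n = ¼ (n = 1/(4*(0 + 1)) = (¼)/1 = (¼)*1 = ¼ ≈ 0.25000)
Q(A) = 5 - 2*A*(1 + A) (Q(A) = 5 - (A + A)*(A + 1) = 5 - 2*A*(1 + A))
(2 + Q(n))*(-86745) = (2 + (5 - 2*¼ - 2*(¼)²))*(-86745) = (2 + (5 - ½ - 2*1/16))*(-86745) = (2 + (5 - ½ - ⅛))*(-86745) = (2 + 35/8)*(-86745) = (51/8)*(-86745) = -4423995/8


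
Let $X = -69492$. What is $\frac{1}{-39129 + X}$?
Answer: $- \frac{1}{108621} \approx -9.2063 \cdot 10^{-6}$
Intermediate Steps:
$\frac{1}{-39129 + X} = \frac{1}{-39129 - 69492} = \frac{1}{-108621} = - \frac{1}{108621}$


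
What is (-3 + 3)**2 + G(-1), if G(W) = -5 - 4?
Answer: -9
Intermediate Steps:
G(W) = -9
(-3 + 3)**2 + G(-1) = (-3 + 3)**2 - 9 = 0**2 - 9 = 0 - 9 = -9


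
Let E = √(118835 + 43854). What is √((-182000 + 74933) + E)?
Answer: √(-107067 + √162689) ≈ 326.59*I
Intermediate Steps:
E = √162689 ≈ 403.35
√((-182000 + 74933) + E) = √((-182000 + 74933) + √162689) = √(-107067 + √162689)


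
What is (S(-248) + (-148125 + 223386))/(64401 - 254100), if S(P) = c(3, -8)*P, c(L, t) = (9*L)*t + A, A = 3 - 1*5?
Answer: -129325/189699 ≈ -0.68174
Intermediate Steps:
A = -2 (A = 3 - 5 = -2)
c(L, t) = -2 + 9*L*t (c(L, t) = (9*L)*t - 2 = 9*L*t - 2 = -2 + 9*L*t)
S(P) = -218*P (S(P) = (-2 + 9*3*(-8))*P = (-2 - 216)*P = -218*P)
(S(-248) + (-148125 + 223386))/(64401 - 254100) = (-218*(-248) + (-148125 + 223386))/(64401 - 254100) = (54064 + 75261)/(-189699) = 129325*(-1/189699) = -129325/189699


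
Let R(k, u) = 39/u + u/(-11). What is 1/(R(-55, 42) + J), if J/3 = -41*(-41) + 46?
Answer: 154/797429 ≈ 0.00019312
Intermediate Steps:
J = 5181 (J = 3*(-41*(-41) + 46) = 3*(1681 + 46) = 3*1727 = 5181)
R(k, u) = 39/u - u/11 (R(k, u) = 39/u + u*(-1/11) = 39/u - u/11)
1/(R(-55, 42) + J) = 1/((39/42 - 1/11*42) + 5181) = 1/((39*(1/42) - 42/11) + 5181) = 1/((13/14 - 42/11) + 5181) = 1/(-445/154 + 5181) = 1/(797429/154) = 154/797429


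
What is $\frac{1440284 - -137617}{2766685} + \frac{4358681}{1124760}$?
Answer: $\frac{2766771454249}{622371324120} \approx 4.4455$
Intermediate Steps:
$\frac{1440284 - -137617}{2766685} + \frac{4358681}{1124760} = \left(1440284 + 137617\right) \frac{1}{2766685} + 4358681 \cdot \frac{1}{1124760} = 1577901 \cdot \frac{1}{2766685} + \frac{4358681}{1124760} = \frac{1577901}{2766685} + \frac{4358681}{1124760} = \frac{2766771454249}{622371324120}$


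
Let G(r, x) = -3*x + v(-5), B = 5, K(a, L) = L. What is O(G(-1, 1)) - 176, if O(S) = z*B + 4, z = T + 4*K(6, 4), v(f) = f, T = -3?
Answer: -107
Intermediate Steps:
z = 13 (z = -3 + 4*4 = -3 + 16 = 13)
G(r, x) = -5 - 3*x (G(r, x) = -3*x - 5 = -5 - 3*x)
O(S) = 69 (O(S) = 13*5 + 4 = 65 + 4 = 69)
O(G(-1, 1)) - 176 = 69 - 176 = -107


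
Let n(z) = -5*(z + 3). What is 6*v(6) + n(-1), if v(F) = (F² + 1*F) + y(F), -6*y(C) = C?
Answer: 236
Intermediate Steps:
y(C) = -C/6
n(z) = -15 - 5*z (n(z) = -5*(3 + z) = -15 - 5*z)
v(F) = F² + 5*F/6 (v(F) = (F² + 1*F) - F/6 = (F² + F) - F/6 = (F + F²) - F/6 = F² + 5*F/6)
6*v(6) + n(-1) = 6*((⅙)*6*(5 + 6*6)) + (-15 - 5*(-1)) = 6*((⅙)*6*(5 + 36)) + (-15 + 5) = 6*((⅙)*6*41) - 10 = 6*41 - 10 = 246 - 10 = 236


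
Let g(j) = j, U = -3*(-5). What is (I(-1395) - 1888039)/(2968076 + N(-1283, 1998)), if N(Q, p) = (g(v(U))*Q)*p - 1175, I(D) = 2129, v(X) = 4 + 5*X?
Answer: 377182/39908877 ≈ 0.0094511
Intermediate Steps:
U = 15
N(Q, p) = -1175 + 79*Q*p (N(Q, p) = ((4 + 5*15)*Q)*p - 1175 = ((4 + 75)*Q)*p - 1175 = (79*Q)*p - 1175 = 79*Q*p - 1175 = -1175 + 79*Q*p)
(I(-1395) - 1888039)/(2968076 + N(-1283, 1998)) = (2129 - 1888039)/(2968076 + (-1175 + 79*(-1283)*1998)) = -1885910/(2968076 + (-1175 - 202511286)) = -1885910/(2968076 - 202512461) = -1885910/(-199544385) = -1885910*(-1/199544385) = 377182/39908877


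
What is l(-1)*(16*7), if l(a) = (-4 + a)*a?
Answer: 560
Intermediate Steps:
l(a) = a*(-4 + a)
l(-1)*(16*7) = (-(-4 - 1))*(16*7) = -1*(-5)*112 = 5*112 = 560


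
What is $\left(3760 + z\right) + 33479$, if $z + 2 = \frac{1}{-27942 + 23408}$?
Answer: $\frac{168832557}{4534} \approx 37237.0$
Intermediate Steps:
$z = - \frac{9069}{4534}$ ($z = -2 + \frac{1}{-27942 + 23408} = -2 + \frac{1}{-4534} = -2 - \frac{1}{4534} = - \frac{9069}{4534} \approx -2.0002$)
$\left(3760 + z\right) + 33479 = \left(3760 - \frac{9069}{4534}\right) + 33479 = \frac{17038771}{4534} + 33479 = \frac{168832557}{4534}$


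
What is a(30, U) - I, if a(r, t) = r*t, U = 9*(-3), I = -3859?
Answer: 3049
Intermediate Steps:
U = -27
a(30, U) - I = 30*(-27) - 1*(-3859) = -810 + 3859 = 3049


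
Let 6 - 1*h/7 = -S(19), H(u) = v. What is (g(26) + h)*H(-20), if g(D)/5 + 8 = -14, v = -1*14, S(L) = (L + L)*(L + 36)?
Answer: -203868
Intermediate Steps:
S(L) = 2*L*(36 + L) (S(L) = (2*L)*(36 + L) = 2*L*(36 + L))
v = -14
H(u) = -14
h = 14672 (h = 42 - (-7)*2*19*(36 + 19) = 42 - (-7)*2*19*55 = 42 - (-7)*2090 = 42 - 7*(-2090) = 42 + 14630 = 14672)
g(D) = -110 (g(D) = -40 + 5*(-14) = -40 - 70 = -110)
(g(26) + h)*H(-20) = (-110 + 14672)*(-14) = 14562*(-14) = -203868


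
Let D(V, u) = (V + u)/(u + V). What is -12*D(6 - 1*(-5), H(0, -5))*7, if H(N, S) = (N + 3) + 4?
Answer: -84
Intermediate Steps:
H(N, S) = 7 + N (H(N, S) = (3 + N) + 4 = 7 + N)
D(V, u) = 1 (D(V, u) = (V + u)/(V + u) = 1)
-12*D(6 - 1*(-5), H(0, -5))*7 = -12*1*7 = -12*7 = -84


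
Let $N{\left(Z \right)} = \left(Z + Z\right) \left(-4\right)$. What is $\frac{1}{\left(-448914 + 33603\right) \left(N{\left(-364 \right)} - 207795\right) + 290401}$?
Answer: $\frac{1}{85090454014} \approx 1.1752 \cdot 10^{-11}$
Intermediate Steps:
$N{\left(Z \right)} = - 8 Z$ ($N{\left(Z \right)} = 2 Z \left(-4\right) = - 8 Z$)
$\frac{1}{\left(-448914 + 33603\right) \left(N{\left(-364 \right)} - 207795\right) + 290401} = \frac{1}{\left(-448914 + 33603\right) \left(\left(-8\right) \left(-364\right) - 207795\right) + 290401} = \frac{1}{- 415311 \left(2912 - 207795\right) + 290401} = \frac{1}{\left(-415311\right) \left(-204883\right) + 290401} = \frac{1}{85090163613 + 290401} = \frac{1}{85090454014}$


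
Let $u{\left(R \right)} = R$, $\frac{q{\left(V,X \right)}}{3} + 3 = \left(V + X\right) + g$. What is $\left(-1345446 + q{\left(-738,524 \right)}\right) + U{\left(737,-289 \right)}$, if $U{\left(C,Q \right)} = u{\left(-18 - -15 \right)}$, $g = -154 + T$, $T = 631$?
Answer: $-1344669$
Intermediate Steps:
$g = 477$ ($g = -154 + 631 = 477$)
$q{\left(V,X \right)} = 1422 + 3 V + 3 X$ ($q{\left(V,X \right)} = -9 + 3 \left(\left(V + X\right) + 477\right) = -9 + 3 \left(477 + V + X\right) = -9 + \left(1431 + 3 V + 3 X\right) = 1422 + 3 V + 3 X$)
$U{\left(C,Q \right)} = -3$ ($U{\left(C,Q \right)} = -18 - -15 = -18 + 15 = -3$)
$\left(-1345446 + q{\left(-738,524 \right)}\right) + U{\left(737,-289 \right)} = \left(-1345446 + \left(1422 + 3 \left(-738\right) + 3 \cdot 524\right)\right) - 3 = \left(-1345446 + \left(1422 - 2214 + 1572\right)\right) - 3 = \left(-1345446 + 780\right) - 3 = -1344666 - 3 = -1344669$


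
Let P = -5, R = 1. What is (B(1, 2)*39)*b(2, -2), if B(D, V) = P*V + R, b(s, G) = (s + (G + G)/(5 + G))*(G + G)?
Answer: 936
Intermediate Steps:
b(s, G) = 2*G*(s + 2*G/(5 + G)) (b(s, G) = (s + (2*G)/(5 + G))*(2*G) = (s + 2*G/(5 + G))*(2*G) = 2*G*(s + 2*G/(5 + G)))
B(D, V) = 1 - 5*V (B(D, V) = -5*V + 1 = 1 - 5*V)
(B(1, 2)*39)*b(2, -2) = ((1 - 5*2)*39)*(2*(-2)*(2*(-2) + 5*2 - 2*2)/(5 - 2)) = ((1 - 10)*39)*(2*(-2)*(-4 + 10 - 4)/3) = (-9*39)*(2*(-2)*(⅓)*2) = -351*(-8/3) = 936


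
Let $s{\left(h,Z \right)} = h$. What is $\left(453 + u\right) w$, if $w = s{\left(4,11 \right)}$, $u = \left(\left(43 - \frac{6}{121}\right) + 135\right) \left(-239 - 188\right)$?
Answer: $- \frac{36557404}{121} \approx -3.0213 \cdot 10^{5}$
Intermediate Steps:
$u = - \frac{9194164}{121}$ ($u = \left(\left(43 - \frac{6}{121}\right) + 135\right) \left(-427\right) = \left(\frac{5197}{121} + 135\right) \left(-427\right) = \frac{21532}{121} \left(-427\right) = - \frac{9194164}{121} \approx -75985.0$)
$w = 4$
$\left(453 + u\right) w = \left(453 - \frac{9194164}{121}\right) 4 = \left(- \frac{9139351}{121}\right) 4 = - \frac{36557404}{121}$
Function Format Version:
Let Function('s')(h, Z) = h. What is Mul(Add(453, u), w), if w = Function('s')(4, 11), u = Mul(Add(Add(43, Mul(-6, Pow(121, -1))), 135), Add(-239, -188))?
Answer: Rational(-36557404, 121) ≈ -3.0213e+5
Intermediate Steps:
u = Rational(-9194164, 121) (u = Mul(Add(Add(43, Mul(-6, Rational(1, 121))), 135), -427) = Mul(Add(Add(43, Rational(-6, 121)), 135), -427) = Mul(Add(Rational(5197, 121), 135), -427) = Mul(Rational(21532, 121), -427) = Rational(-9194164, 121) ≈ -75985.)
w = 4
Mul(Add(453, u), w) = Mul(Add(453, Rational(-9194164, 121)), 4) = Mul(Rational(-9139351, 121), 4) = Rational(-36557404, 121)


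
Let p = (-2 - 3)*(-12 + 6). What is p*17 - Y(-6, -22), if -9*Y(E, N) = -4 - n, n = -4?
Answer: 510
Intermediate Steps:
p = 30 (p = -5*(-6) = 30)
Y(E, N) = 0 (Y(E, N) = -(-4 - 1*(-4))/9 = -(-4 + 4)/9 = -⅑*0 = 0)
p*17 - Y(-6, -22) = 30*17 - 1*0 = 510 + 0 = 510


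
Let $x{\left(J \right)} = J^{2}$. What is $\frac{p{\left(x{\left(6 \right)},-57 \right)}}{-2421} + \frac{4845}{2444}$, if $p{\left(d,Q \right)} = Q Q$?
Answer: $\frac{421021}{657436} \approx 0.6404$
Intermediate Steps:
$p{\left(d,Q \right)} = Q^{2}$
$\frac{p{\left(x{\left(6 \right)},-57 \right)}}{-2421} + \frac{4845}{2444} = \frac{\left(-57\right)^{2}}{-2421} + \frac{4845}{2444} = 3249 \left(- \frac{1}{2421}\right) + 4845 \cdot \frac{1}{2444} = - \frac{361}{269} + \frac{4845}{2444} = \frac{421021}{657436}$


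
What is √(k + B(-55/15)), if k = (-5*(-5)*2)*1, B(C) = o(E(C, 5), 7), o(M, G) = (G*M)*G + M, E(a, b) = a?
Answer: 20*I*√3/3 ≈ 11.547*I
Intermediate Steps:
o(M, G) = M + M*G² (o(M, G) = M*G² + M = M + M*G²)
B(C) = 50*C (B(C) = C*(1 + 7²) = C*(1 + 49) = C*50 = 50*C)
k = 50 (k = (25*2)*1 = 50*1 = 50)
√(k + B(-55/15)) = √(50 + 50*(-55/15)) = √(50 + 50*(-55*1/15)) = √(50 + 50*(-11/3)) = √(50 - 550/3) = √(-400/3) = 20*I*√3/3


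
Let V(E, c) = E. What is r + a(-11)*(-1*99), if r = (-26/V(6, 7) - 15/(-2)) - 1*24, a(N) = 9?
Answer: -5471/6 ≈ -911.83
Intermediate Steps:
r = -125/6 (r = (-26/6 - 15/(-2)) - 1*24 = (-26*⅙ - 15*(-½)) - 24 = (-13/3 + 15/2) - 24 = 19/6 - 24 = -125/6 ≈ -20.833)
r + a(-11)*(-1*99) = -125/6 + 9*(-1*99) = -125/6 + 9*(-99) = -125/6 - 891 = -5471/6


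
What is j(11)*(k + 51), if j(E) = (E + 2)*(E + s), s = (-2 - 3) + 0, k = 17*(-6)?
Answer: -3978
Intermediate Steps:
k = -102
s = -5 (s = -5 + 0 = -5)
j(E) = (-5 + E)*(2 + E) (j(E) = (E + 2)*(E - 5) = (2 + E)*(-5 + E) = (-5 + E)*(2 + E))
j(11)*(k + 51) = (-10 + 11**2 - 3*11)*(-102 + 51) = (-10 + 121 - 33)*(-51) = 78*(-51) = -3978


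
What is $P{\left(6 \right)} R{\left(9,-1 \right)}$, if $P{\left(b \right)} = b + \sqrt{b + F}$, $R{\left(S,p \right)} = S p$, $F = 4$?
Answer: $-54 - 9 \sqrt{10} \approx -82.46$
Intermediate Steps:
$P{\left(b \right)} = b + \sqrt{4 + b}$ ($P{\left(b \right)} = b + \sqrt{b + 4} = b + \sqrt{4 + b}$)
$P{\left(6 \right)} R{\left(9,-1 \right)} = \left(6 + \sqrt{4 + 6}\right) 9 \left(-1\right) = \left(6 + \sqrt{10}\right) \left(-9\right) = -54 - 9 \sqrt{10}$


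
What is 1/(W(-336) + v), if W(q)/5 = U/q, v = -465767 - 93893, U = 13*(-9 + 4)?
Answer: -336/188045435 ≈ -1.7868e-6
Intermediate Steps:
U = -65 (U = 13*(-5) = -65)
v = -559660
W(q) = -325/q (W(q) = 5*(-65/q) = -325/q)
1/(W(-336) + v) = 1/(-325/(-336) - 559660) = 1/(-325*(-1/336) - 559660) = 1/(325/336 - 559660) = 1/(-188045435/336) = -336/188045435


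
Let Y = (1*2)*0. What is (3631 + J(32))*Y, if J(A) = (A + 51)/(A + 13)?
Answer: 0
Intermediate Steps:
Y = 0 (Y = 2*0 = 0)
J(A) = (51 + A)/(13 + A)
(3631 + J(32))*Y = (3631 + (51 + 32)/(13 + 32))*0 = (3631 + 83/45)*0 = (163478/45)*0 = 0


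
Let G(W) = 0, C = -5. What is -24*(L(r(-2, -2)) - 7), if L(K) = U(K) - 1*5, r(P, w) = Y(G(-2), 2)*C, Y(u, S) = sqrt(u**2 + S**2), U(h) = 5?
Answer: 168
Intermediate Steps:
Y(u, S) = sqrt(S**2 + u**2)
r(P, w) = -10 (r(P, w) = sqrt(2**2 + 0**2)*(-5) = sqrt(4 + 0)*(-5) = sqrt(4)*(-5) = 2*(-5) = -10)
L(K) = 0 (L(K) = 5 - 1*5 = 5 - 5 = 0)
-24*(L(r(-2, -2)) - 7) = -24*(0 - 7) = -24*(-7) = 168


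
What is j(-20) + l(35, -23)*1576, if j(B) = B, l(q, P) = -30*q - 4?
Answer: -1661124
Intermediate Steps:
l(q, P) = -4 - 30*q
j(-20) + l(35, -23)*1576 = -20 + (-4 - 30*35)*1576 = -20 + (-4 - 1050)*1576 = -20 - 1054*1576 = -20 - 1661104 = -1661124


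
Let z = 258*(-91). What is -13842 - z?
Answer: 9636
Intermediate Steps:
z = -23478
-13842 - z = -13842 - 1*(-23478) = -13842 + 23478 = 9636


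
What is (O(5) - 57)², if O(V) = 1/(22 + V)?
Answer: 2365444/729 ≈ 3244.8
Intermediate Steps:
(O(5) - 57)² = (1/(22 + 5) - 57)² = (1/27 - 57)² = (-1538/27)² = 2365444/729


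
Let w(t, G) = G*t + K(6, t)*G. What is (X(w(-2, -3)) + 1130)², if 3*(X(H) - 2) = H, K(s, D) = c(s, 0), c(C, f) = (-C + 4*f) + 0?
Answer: 1299600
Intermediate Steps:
c(C, f) = -C + 4*f
K(s, D) = -s (K(s, D) = -s + 4*0 = -s + 0 = -s)
w(t, G) = -6*G + G*t (w(t, G) = G*t + (-1*6)*G = G*t - 6*G = -6*G + G*t)
X(H) = 2 + H/3
(X(w(-2, -3)) + 1130)² = ((2 + (-3*(-6 - 2))/3) + 1130)² = ((2 + (-3*(-8))/3) + 1130)² = ((2 + (⅓)*24) + 1130)² = ((2 + 8) + 1130)² = (10 + 1130)² = 1140² = 1299600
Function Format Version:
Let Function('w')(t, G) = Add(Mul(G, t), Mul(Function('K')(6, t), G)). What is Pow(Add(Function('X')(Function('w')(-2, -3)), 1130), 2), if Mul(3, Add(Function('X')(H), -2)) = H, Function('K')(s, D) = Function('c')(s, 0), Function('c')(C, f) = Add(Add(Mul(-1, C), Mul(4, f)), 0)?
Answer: 1299600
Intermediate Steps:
Function('c')(C, f) = Add(Mul(-1, C), Mul(4, f))
Function('K')(s, D) = Mul(-1, s) (Function('K')(s, D) = Add(Mul(-1, s), Mul(4, 0)) = Add(Mul(-1, s), 0) = Mul(-1, s))
Function('w')(t, G) = Add(Mul(-6, G), Mul(G, t)) (Function('w')(t, G) = Add(Mul(G, t), Mul(Mul(-1, 6), G)) = Add(Mul(G, t), Mul(-6, G)) = Add(Mul(-6, G), Mul(G, t)))
Function('X')(H) = Add(2, Mul(Rational(1, 3), H))
Pow(Add(Function('X')(Function('w')(-2, -3)), 1130), 2) = Pow(Add(Add(2, Mul(Rational(1, 3), Mul(-3, Add(-6, -2)))), 1130), 2) = Pow(Add(Add(2, Mul(Rational(1, 3), Mul(-3, -8))), 1130), 2) = Pow(Add(Add(2, Mul(Rational(1, 3), 24)), 1130), 2) = Pow(Add(Add(2, 8), 1130), 2) = Pow(Add(10, 1130), 2) = Pow(1140, 2) = 1299600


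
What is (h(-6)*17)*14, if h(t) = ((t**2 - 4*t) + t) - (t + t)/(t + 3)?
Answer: 11900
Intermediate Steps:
h(t) = t**2 - 3*t - 2*t/(3 + t) (h(t) = (t**2 - 3*t) - 2*t/(3 + t) = t**2 - 3*t - 2*t/(3 + t))
(h(-6)*17)*14 = (-6*(-11 + (-6)**2)/(3 - 6)*17)*14 = (-6*(-11 + 36)/(-3)*17)*14 = (-6*(-1/3)*25*17)*14 = (50*17)*14 = 850*14 = 11900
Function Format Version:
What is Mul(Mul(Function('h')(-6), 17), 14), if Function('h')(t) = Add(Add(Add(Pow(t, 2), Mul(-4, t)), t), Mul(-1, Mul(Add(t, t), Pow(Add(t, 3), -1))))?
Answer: 11900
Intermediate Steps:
Function('h')(t) = Add(Pow(t, 2), Mul(-3, t), Mul(-2, t, Pow(Add(3, t), -1))) (Function('h')(t) = Add(Add(Pow(t, 2), Mul(-3, t)), Mul(-1, Mul(Mul(2, t), Pow(Add(3, t), -1)))) = Add(Add(Pow(t, 2), Mul(-3, t)), Mul(-1, Mul(2, t, Pow(Add(3, t), -1)))) = Add(Add(Pow(t, 2), Mul(-3, t)), Mul(-2, t, Pow(Add(3, t), -1))) = Add(Pow(t, 2), Mul(-3, t), Mul(-2, t, Pow(Add(3, t), -1))))
Mul(Mul(Function('h')(-6), 17), 14) = Mul(Mul(Mul(-6, Pow(Add(3, -6), -1), Add(-11, Pow(-6, 2))), 17), 14) = Mul(Mul(Mul(-6, Pow(-3, -1), Add(-11, 36)), 17), 14) = Mul(Mul(Mul(-6, Rational(-1, 3), 25), 17), 14) = Mul(Mul(50, 17), 14) = Mul(850, 14) = 11900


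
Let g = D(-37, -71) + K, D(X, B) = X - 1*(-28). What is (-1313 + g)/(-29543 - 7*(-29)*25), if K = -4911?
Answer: 6233/24468 ≈ 0.25474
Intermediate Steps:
D(X, B) = 28 + X (D(X, B) = X + 28 = 28 + X)
g = -4920 (g = (28 - 37) - 4911 = -9 - 4911 = -4920)
(-1313 + g)/(-29543 - 7*(-29)*25) = (-1313 - 4920)/(-29543 - 7*(-29)*25) = -6233/(-29543 + 203*25) = -6233/(-29543 + 5075) = -6233/(-24468) = -6233*(-1/24468) = 6233/24468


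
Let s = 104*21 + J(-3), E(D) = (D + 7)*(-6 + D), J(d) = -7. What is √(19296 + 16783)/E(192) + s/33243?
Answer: 311/4749 + √36079/37014 ≈ 0.070619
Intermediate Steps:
E(D) = (-6 + D)*(7 + D) (E(D) = (7 + D)*(-6 + D) = (-6 + D)*(7 + D))
s = 2177 (s = 104*21 - 7 = 2184 - 7 = 2177)
√(19296 + 16783)/E(192) + s/33243 = √(19296 + 16783)/(-42 + 192 + 192²) + 2177/33243 = √36079/(-42 + 192 + 36864) + 2177*(1/33243) = √36079/37014 + 311/4749 = 311/4749 + √36079/37014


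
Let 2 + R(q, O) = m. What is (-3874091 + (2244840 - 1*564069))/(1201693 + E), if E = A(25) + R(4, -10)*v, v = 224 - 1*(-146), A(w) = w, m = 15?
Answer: -274165/150816 ≈ -1.8179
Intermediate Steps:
R(q, O) = 13 (R(q, O) = -2 + 15 = 13)
v = 370 (v = 224 + 146 = 370)
E = 4835 (E = 25 + 13*370 = 25 + 4810 = 4835)
(-3874091 + (2244840 - 1*564069))/(1201693 + E) = (-3874091 + (2244840 - 1*564069))/(1201693 + 4835) = (-3874091 + (2244840 - 564069))/1206528 = (-3874091 + 1680771)*(1/1206528) = -2193320*1/1206528 = -274165/150816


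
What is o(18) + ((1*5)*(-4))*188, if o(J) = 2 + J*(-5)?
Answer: -3848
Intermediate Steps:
o(J) = 2 - 5*J
o(18) + ((1*5)*(-4))*188 = (2 - 5*18) + ((1*5)*(-4))*188 = (2 - 90) + (5*(-4))*188 = -88 - 20*188 = -88 - 3760 = -3848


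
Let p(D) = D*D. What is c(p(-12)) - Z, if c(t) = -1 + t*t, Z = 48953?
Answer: -28218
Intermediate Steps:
p(D) = D**2
c(t) = -1 + t**2
c(p(-12)) - Z = (-1 + ((-12)**2)**2) - 1*48953 = (-1 + 144**2) - 48953 = (-1 + 20736) - 48953 = 20735 - 48953 = -28218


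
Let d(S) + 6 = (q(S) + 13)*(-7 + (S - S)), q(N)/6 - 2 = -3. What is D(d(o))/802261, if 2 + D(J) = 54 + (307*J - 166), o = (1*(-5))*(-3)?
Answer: -16999/802261 ≈ -0.021189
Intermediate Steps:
o = 15 (o = -5*(-3) = 15)
q(N) = -6 (q(N) = 12 + 6*(-3) = 12 - 18 = -6)
d(S) = -55 (d(S) = -6 + (-6 + 13)*(-7 + (S - S)) = -6 + 7*(-7 + 0) = -6 + 7*(-7) = -6 - 49 = -55)
D(J) = -114 + 307*J (D(J) = -2 + (54 + (307*J - 166)) = -2 + (54 + (-166 + 307*J)) = -2 + (-112 + 307*J) = -114 + 307*J)
D(d(o))/802261 = (-114 + 307*(-55))/802261 = (-114 - 16885)*(1/802261) = -16999*1/802261 = -16999/802261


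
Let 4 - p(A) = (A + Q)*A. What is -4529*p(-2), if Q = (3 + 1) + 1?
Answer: -45290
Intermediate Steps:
Q = 5 (Q = 4 + 1 = 5)
p(A) = 4 - A*(5 + A) (p(A) = 4 - (A + 5)*A = 4 - (5 + A)*A = 4 - A*(5 + A))
-4529*p(-2) = -4529*(4 - 1*(-2)² - 5*(-2)) = -4529*(4 - 1*4 + 10) = -4529*(4 - 4 + 10) = -4529*10 = -45290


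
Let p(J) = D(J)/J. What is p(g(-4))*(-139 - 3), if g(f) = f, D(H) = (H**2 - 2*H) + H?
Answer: 710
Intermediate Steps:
D(H) = H**2 - H
p(J) = -1 + J (p(J) = (J*(-1 + J))/J = -1 + J)
p(g(-4))*(-139 - 3) = (-1 - 4)*(-139 - 3) = -5*(-142) = 710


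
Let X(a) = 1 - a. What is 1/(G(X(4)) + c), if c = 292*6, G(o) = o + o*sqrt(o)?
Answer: 583/1019676 + I*sqrt(3)/1019676 ≈ 0.00057175 + 1.6986e-6*I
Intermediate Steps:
G(o) = o + o**(3/2)
c = 1752
1/(G(X(4)) + c) = 1/(((1 - 1*4) + (1 - 1*4)**(3/2)) + 1752) = 1/(((1 - 4) + (1 - 4)**(3/2)) + 1752) = 1/((-3 + (-3)**(3/2)) + 1752) = 1/((-3 - 3*I*sqrt(3)) + 1752) = 1/(1749 - 3*I*sqrt(3))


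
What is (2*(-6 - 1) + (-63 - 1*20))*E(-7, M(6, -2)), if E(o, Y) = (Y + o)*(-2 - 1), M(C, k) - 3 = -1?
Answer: -1455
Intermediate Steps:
M(C, k) = 2 (M(C, k) = 3 - 1 = 2)
E(o, Y) = -3*Y - 3*o (E(o, Y) = (Y + o)*(-3) = -3*Y - 3*o)
(2*(-6 - 1) + (-63 - 1*20))*E(-7, M(6, -2)) = (2*(-6 - 1) + (-63 - 1*20))*(-3*2 - 3*(-7)) = (2*(-7) + (-63 - 20))*(-6 + 21) = (-14 - 83)*15 = -97*15 = -1455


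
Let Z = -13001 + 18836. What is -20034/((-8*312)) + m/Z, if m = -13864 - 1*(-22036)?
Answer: 7627539/809120 ≈ 9.4270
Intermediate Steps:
m = 8172 (m = -13864 + 22036 = 8172)
Z = 5835
-20034/((-8*312)) + m/Z = -20034/((-8*312)) + 8172/5835 = -20034/(-2496) + 8172*(1/5835) = -20034*(-1/2496) + 2724/1945 = 3339/416 + 2724/1945 = 7627539/809120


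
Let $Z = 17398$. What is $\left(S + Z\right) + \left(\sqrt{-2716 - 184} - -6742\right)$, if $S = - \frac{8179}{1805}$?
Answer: $\frac{43564521}{1805} + 10 i \sqrt{29} \approx 24135.0 + 53.852 i$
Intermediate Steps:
$S = - \frac{8179}{1805}$ ($S = \left(-8179\right) \frac{1}{1805} = - \frac{8179}{1805} \approx -4.5313$)
$\left(S + Z\right) + \left(\sqrt{-2716 - 184} - -6742\right) = \left(- \frac{8179}{1805} + 17398\right) + \left(\sqrt{-2716 - 184} - -6742\right) = \frac{31395211}{1805} + \left(\sqrt{-2900} + 6742\right) = \frac{31395211}{1805} + \left(10 i \sqrt{29} + 6742\right) = \frac{31395211}{1805} + \left(6742 + 10 i \sqrt{29}\right) = \frac{43564521}{1805} + 10 i \sqrt{29}$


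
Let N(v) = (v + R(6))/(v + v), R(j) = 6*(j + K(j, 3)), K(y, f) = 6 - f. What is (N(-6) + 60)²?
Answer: 3136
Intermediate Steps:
R(j) = 18 + 6*j (R(j) = 6*(j + (6 - 1*3)) = 6*(j + (6 - 3)) = 6*(j + 3) = 6*(3 + j) = 18 + 6*j)
N(v) = (54 + v)/(2*v) (N(v) = (v + (18 + 6*6))/(v + v) = (v + (18 + 36))/((2*v)) = (v + 54)*(1/(2*v)) = (54 + v)*(1/(2*v)) = (54 + v)/(2*v))
(N(-6) + 60)² = ((½)*(54 - 6)/(-6) + 60)² = ((½)*(-⅙)*48 + 60)² = (-4 + 60)² = 56² = 3136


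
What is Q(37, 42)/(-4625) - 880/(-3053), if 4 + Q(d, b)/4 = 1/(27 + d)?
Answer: 13179703/45184400 ≈ 0.29169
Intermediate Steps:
Q(d, b) = -16 + 4/(27 + d)
Q(37, 42)/(-4625) - 880/(-3053) = (4*(-107 - 4*37)/(27 + 37))/(-4625) - 880/(-3053) = (4*(-107 - 148)/64)*(-1/4625) - 880*(-1/3053) = (4*(1/64)*(-255))*(-1/4625) + 880/3053 = -255/16*(-1/4625) + 880/3053 = 51/14800 + 880/3053 = 13179703/45184400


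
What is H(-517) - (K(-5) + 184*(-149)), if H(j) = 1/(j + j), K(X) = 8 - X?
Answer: 28334701/1034 ≈ 27403.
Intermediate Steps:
H(j) = 1/(2*j)
H(-517) - (K(-5) + 184*(-149)) = (½)/(-517) - ((8 - 1*(-5)) + 184*(-149)) = (½)*(-1/517) - ((8 + 5) - 27416) = -1/1034 - (13 - 27416) = -1/1034 - 1*(-27403) = -1/1034 + 27403 = 28334701/1034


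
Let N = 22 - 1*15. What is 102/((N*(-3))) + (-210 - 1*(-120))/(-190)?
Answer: -583/133 ≈ -4.3835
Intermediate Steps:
N = 7 (N = 22 - 15 = 7)
102/((N*(-3))) + (-210 - 1*(-120))/(-190) = 102/((7*(-3))) + (-210 - 1*(-120))/(-190) = 102/(-21) + (-210 + 120)*(-1/190) = 102*(-1/21) - 90*(-1/190) = -34/7 + 9/19 = -583/133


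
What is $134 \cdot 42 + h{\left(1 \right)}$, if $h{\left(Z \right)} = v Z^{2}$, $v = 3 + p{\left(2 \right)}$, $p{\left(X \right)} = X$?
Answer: $5633$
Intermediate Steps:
$v = 5$ ($v = 3 + 2 = 5$)
$h{\left(Z \right)} = 5 Z^{2}$
$134 \cdot 42 + h{\left(1 \right)} = 134 \cdot 42 + 5 \cdot 1^{2} = 5628 + 5 \cdot 1 = 5628 + 5 = 5633$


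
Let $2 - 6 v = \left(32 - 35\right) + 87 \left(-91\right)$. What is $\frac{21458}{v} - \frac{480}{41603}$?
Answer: $\frac{2676250242}{164789483} \approx 16.24$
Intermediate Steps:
$v = \frac{3961}{3}$ ($v = \frac{1}{3} - \frac{\left(32 - 35\right) + 87 \left(-91\right)}{6} = \frac{1}{3} - \frac{\left(32 - 35\right) - 7917}{6} = \frac{1}{3} - \frac{-3 - 7917}{6} = \frac{1}{3} - -1320 = \frac{1}{3} + 1320 = \frac{3961}{3} \approx 1320.3$)
$\frac{21458}{v} - \frac{480}{41603} = \frac{21458}{\frac{3961}{3}} - \frac{480}{41603} = 21458 \cdot \frac{3}{3961} - \frac{480}{41603} = \frac{64374}{3961} - \frac{480}{41603} = \frac{2676250242}{164789483}$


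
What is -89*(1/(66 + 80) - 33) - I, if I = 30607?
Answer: -4039909/146 ≈ -27671.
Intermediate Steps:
-89*(1/(66 + 80) - 33) - I = -89*(1/(66 + 80) - 33) - 1*30607 = -89*(1/146 - 33) - 30607 = -89*(-4817/146) - 30607 = 428713/146 - 30607 = -4039909/146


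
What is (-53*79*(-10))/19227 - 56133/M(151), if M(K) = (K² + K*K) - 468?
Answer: 810491389/867791418 ≈ 0.93397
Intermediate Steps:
M(K) = -468 + 2*K² (M(K) = (K² + K²) - 468 = 2*K² - 468 = -468 + 2*K²)
(-53*79*(-10))/19227 - 56133/M(151) = (-53*79*(-10))/19227 - 56133/(-468 + 2*151²) = -4187*(-10)*(1/19227) - 56133/(-468 + 2*22801) = 41870*(1/19227) - 56133/(-468 + 45602) = 41870/19227 - 56133/45134 = 810491389/867791418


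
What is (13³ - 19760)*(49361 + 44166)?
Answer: -1642614701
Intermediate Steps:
(13³ - 19760)*(49361 + 44166) = (2197 - 19760)*93527 = -17563*93527 = -1642614701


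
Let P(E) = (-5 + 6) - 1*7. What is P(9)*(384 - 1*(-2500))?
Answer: -17304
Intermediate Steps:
P(E) = -6 (P(E) = 1 - 7 = -6)
P(9)*(384 - 1*(-2500)) = -6*(384 - 1*(-2500)) = -6*(384 + 2500) = -6*2884 = -17304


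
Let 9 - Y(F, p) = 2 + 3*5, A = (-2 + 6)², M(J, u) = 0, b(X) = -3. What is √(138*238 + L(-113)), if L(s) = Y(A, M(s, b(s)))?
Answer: 2*√8209 ≈ 181.21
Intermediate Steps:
A = 16 (A = 4² = 16)
Y(F, p) = -8 (Y(F, p) = 9 - (2 + 3*5) = 9 - (2 + 15) = 9 - 1*17 = 9 - 17 = -8)
L(s) = -8
√(138*238 + L(-113)) = √(138*238 - 8) = √(32844 - 8) = √32836 = 2*√8209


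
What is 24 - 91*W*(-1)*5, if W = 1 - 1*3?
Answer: -886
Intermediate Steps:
W = -2 (W = 1 - 3 = -2)
24 - 91*W*(-1)*5 = 24 - 91*(-2*(-1))*5 = 24 - 182*5 = 24 - 91*10 = 24 - 910 = -886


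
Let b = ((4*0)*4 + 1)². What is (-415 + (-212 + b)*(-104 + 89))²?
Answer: 7562500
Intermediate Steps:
b = 1 (b = (0*4 + 1)² = (0 + 1)² = 1² = 1)
(-415 + (-212 + b)*(-104 + 89))² = (-415 + (-212 + 1)*(-104 + 89))² = (-415 - 211*(-15))² = (-415 + 3165)² = 2750² = 7562500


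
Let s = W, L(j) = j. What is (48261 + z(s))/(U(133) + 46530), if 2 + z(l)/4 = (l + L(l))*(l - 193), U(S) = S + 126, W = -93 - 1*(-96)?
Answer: 43693/46789 ≈ 0.93383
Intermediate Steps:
W = 3 (W = -93 + 96 = 3)
s = 3
U(S) = 126 + S
z(l) = -8 + 8*l*(-193 + l) (z(l) = -8 + 4*((l + l)*(l - 193)) = -8 + 4*((2*l)*(-193 + l)) = -8 + 4*(2*l*(-193 + l)) = -8 + 8*l*(-193 + l))
(48261 + z(s))/(U(133) + 46530) = (48261 + (-8 - 1544*3 + 8*3²))/((126 + 133) + 46530) = (48261 + (-8 - 4632 + 8*9))/(259 + 46530) = (48261 + (-8 - 4632 + 72))/46789 = (48261 - 4568)*(1/46789) = 43693*(1/46789) = 43693/46789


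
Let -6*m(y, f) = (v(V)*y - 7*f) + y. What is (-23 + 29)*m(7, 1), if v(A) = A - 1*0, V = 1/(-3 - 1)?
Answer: 7/4 ≈ 1.7500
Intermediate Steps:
V = -¼ (V = 1/(-4) = -¼ ≈ -0.25000)
v(A) = A (v(A) = A + 0 = A)
m(y, f) = -y/8 + 7*f/6 (m(y, f) = -((-y/4 - 7*f) + y)/6 = -((-7*f - y/4) + y)/6 = -(-7*f + 3*y/4)/6 = -y/8 + 7*f/6)
(-23 + 29)*m(7, 1) = (-23 + 29)*(-⅛*7 + (7/6)*1) = 6*(-7/8 + 7/6) = 6*(7/24) = 7/4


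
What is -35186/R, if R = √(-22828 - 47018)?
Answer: 17593*I*√69846/34923 ≈ 133.14*I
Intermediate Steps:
R = I*√69846 (R = √(-69846) = I*√69846 ≈ 264.28*I)
-35186/R = -35186*(-I*√69846/69846) = -(-17593)*I*√69846/34923 = 17593*I*√69846/34923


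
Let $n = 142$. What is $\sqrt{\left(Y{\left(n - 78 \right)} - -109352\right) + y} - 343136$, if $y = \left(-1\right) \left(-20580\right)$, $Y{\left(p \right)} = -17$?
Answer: $-343136 + 3 \sqrt{14435} \approx -3.4278 \cdot 10^{5}$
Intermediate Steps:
$y = 20580$
$\sqrt{\left(Y{\left(n - 78 \right)} - -109352\right) + y} - 343136 = \sqrt{\left(-17 - -109352\right) + 20580} - 343136 = \sqrt{\left(-17 + 109352\right) + 20580} - 343136 = \sqrt{109335 + 20580} - 343136 = \sqrt{129915} - 343136 = 3 \sqrt{14435} - 343136 = -343136 + 3 \sqrt{14435}$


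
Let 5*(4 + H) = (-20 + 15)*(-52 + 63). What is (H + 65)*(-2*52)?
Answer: -5200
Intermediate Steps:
H = -15 (H = -4 + ((-20 + 15)*(-52 + 63))/5 = -4 + (-5*11)/5 = -4 + (1/5)*(-55) = -4 - 11 = -15)
(H + 65)*(-2*52) = (-15 + 65)*(-2*52) = 50*(-104) = -5200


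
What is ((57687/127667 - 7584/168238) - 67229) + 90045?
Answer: 245030420489857/10739220373 ≈ 22816.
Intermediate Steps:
((57687/127667 - 7584/168238) - 67229) + 90045 = ((57687*(1/127667) - 7584*1/168238) - 67229) + 90045 = ((57687/127667 - 3792/84119) - 67229) + 90045 = (4368459489/10739220373 - 67229) + 90045 = -721982677996928/10739220373 + 90045 = 245030420489857/10739220373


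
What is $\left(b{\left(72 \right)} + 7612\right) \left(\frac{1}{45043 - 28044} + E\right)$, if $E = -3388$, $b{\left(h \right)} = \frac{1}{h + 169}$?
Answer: $- \frac{105653241731223}{4096759} \approx -2.5789 \cdot 10^{7}$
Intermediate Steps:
$b{\left(h \right)} = \frac{1}{169 + h}$
$\left(b{\left(72 \right)} + 7612\right) \left(\frac{1}{45043 - 28044} + E\right) = \left(\frac{1}{169 + 72} + 7612\right) \left(\frac{1}{45043 - 28044} - 3388\right) = \left(\frac{1}{241} + 7612\right) \left(\frac{1}{16999} - 3388\right) = \frac{1834493}{241} \left(- \frac{57592611}{16999}\right) = - \frac{105653241731223}{4096759}$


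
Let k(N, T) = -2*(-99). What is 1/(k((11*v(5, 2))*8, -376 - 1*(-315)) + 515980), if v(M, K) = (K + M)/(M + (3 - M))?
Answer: 1/516178 ≈ 1.9373e-6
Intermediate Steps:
v(M, K) = K/3 + M/3 (v(M, K) = (K + M)/3 = (K + M)*(⅓) = K/3 + M/3)
k(N, T) = 198
1/(k((11*v(5, 2))*8, -376 - 1*(-315)) + 515980) = 1/(198 + 515980) = 1/516178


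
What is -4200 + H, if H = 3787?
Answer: -413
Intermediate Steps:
-4200 + H = -4200 + 3787 = -413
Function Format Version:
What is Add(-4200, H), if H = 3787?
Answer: -413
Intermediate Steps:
Add(-4200, H) = Add(-4200, 3787) = -413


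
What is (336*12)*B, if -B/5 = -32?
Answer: 645120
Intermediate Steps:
B = 160 (B = -5*(-32) = 160)
(336*12)*B = (336*12)*160 = 4032*160 = 645120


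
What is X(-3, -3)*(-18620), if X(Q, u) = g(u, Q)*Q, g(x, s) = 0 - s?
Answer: 167580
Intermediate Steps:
g(x, s) = -s
X(Q, u) = -Q**2 (X(Q, u) = (-Q)*Q = -Q**2)
X(-3, -3)*(-18620) = -1*(-3)**2*(-18620) = -1*9*(-18620) = -9*(-18620) = 167580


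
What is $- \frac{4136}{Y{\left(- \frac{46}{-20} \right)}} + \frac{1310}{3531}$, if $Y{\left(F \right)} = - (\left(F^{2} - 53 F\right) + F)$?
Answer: $- \frac{1445446990}{40362861} \approx -35.811$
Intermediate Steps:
$Y{\left(F \right)} = - F^{2} + 52 F$ ($Y{\left(F \right)} = - (F^{2} - 52 F) = - F^{2} + 52 F$)
$- \frac{4136}{Y{\left(- \frac{46}{-20} \right)}} + \frac{1310}{3531} = - \frac{4136}{- \frac{46}{-20} \left(52 - - \frac{46}{-20}\right)} + \frac{1310}{3531} = - \frac{4136}{\left(-46\right) \left(- \frac{1}{20}\right) \left(52 - \left(-46\right) \left(- \frac{1}{20}\right)\right)} + 1310 \cdot \frac{1}{3531} = - \frac{4136}{\frac{23}{10} \left(52 - \frac{23}{10}\right)} + \frac{1310}{3531} = - \frac{4136}{\frac{23}{10} \cdot \frac{497}{10}} + \frac{1310}{3531} = - \frac{4136}{\frac{11431}{100}} + \frac{1310}{3531} = \left(-4136\right) \frac{100}{11431} + \frac{1310}{3531} = - \frac{413600}{11431} + \frac{1310}{3531} = - \frac{1445446990}{40362861}$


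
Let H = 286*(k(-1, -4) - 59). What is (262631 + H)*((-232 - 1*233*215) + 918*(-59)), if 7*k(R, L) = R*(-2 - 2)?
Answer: -25695979661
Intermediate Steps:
k(R, L) = -4*R/7 (k(R, L) = (R*(-2 - 2))/7 = (R*(-4))/7 = (-4*R)/7 = -4*R/7)
H = -116974/7 (H = 286*(-4/7*(-1) - 59) = 286*(4/7 - 59) = 286*(-409/7) = -116974/7 ≈ -16711.)
(262631 + H)*((-232 - 1*233*215) + 918*(-59)) = (262631 - 116974/7)*((-232 - 1*233*215) + 918*(-59)) = 1721443*((-232 - 233*215) - 54162)/7 = 1721443*((-232 - 50095) - 54162)/7 = 1721443*(-50327 - 54162)/7 = (1721443/7)*(-104489) = -25695979661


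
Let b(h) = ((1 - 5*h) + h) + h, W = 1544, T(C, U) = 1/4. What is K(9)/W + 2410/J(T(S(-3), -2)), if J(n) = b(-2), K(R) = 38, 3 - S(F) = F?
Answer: 1860653/5404 ≈ 344.31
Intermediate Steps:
S(F) = 3 - F
T(C, U) = ¼
b(h) = 1 - 3*h (b(h) = (1 - 4*h) + h = 1 - 3*h)
J(n) = 7 (J(n) = 1 - 3*(-2) = 1 + 6 = 7)
K(9)/W + 2410/J(T(S(-3), -2)) = 38/1544 + 2410/7 = 38*(1/1544) + 2410*(⅐) = 19/772 + 2410/7 = 1860653/5404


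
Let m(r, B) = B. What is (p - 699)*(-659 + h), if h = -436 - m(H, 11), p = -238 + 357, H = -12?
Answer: 641480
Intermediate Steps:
p = 119
h = -447 (h = -436 - 1*11 = -436 - 11 = -447)
(p - 699)*(-659 + h) = (119 - 699)*(-659 - 447) = -580*(-1106) = 641480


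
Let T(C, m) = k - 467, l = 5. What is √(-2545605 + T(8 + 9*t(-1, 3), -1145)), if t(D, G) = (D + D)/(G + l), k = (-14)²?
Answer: 2*I*√636469 ≈ 1595.6*I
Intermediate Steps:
k = 196
t(D, G) = 2*D/(5 + G) (t(D, G) = (D + D)/(G + 5) = (2*D)/(5 + G) = 2*D/(5 + G))
T(C, m) = -271 (T(C, m) = 196 - 467 = -271)
√(-2545605 + T(8 + 9*t(-1, 3), -1145)) = √(-2545605 - 271) = √(-2545876) = 2*I*√636469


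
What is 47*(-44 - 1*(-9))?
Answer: -1645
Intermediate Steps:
47*(-44 - 1*(-9)) = 47*(-44 + 9) = 47*(-35) = -1645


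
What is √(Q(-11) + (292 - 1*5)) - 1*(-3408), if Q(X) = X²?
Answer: 3408 + 2*√102 ≈ 3428.2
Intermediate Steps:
√(Q(-11) + (292 - 1*5)) - 1*(-3408) = √((-11)² + (292 - 1*5)) - 1*(-3408) = √(121 + (292 - 5)) + 3408 = √(121 + 287) + 3408 = √408 + 3408 = 2*√102 + 3408 = 3408 + 2*√102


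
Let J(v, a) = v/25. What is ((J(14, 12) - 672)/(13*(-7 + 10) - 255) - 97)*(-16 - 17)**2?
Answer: -30674347/300 ≈ -1.0225e+5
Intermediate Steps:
J(v, a) = v/25 (J(v, a) = v*(1/25) = v/25)
((J(14, 12) - 672)/(13*(-7 + 10) - 255) - 97)*(-16 - 17)**2 = (((1/25)*14 - 672)/(13*(-7 + 10) - 255) - 97)*(-16 - 17)**2 = ((14/25 - 672)/(13*3 - 255) - 97)*(-33)**2 = (-16786/(25*(39 - 255)) - 97)*1089 = (-16786/25/(-216) - 97)*1089 = (-16786/25*(-1/216) - 97)*1089 = (8393/2700 - 97)*1089 = -253507/2700*1089 = -30674347/300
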